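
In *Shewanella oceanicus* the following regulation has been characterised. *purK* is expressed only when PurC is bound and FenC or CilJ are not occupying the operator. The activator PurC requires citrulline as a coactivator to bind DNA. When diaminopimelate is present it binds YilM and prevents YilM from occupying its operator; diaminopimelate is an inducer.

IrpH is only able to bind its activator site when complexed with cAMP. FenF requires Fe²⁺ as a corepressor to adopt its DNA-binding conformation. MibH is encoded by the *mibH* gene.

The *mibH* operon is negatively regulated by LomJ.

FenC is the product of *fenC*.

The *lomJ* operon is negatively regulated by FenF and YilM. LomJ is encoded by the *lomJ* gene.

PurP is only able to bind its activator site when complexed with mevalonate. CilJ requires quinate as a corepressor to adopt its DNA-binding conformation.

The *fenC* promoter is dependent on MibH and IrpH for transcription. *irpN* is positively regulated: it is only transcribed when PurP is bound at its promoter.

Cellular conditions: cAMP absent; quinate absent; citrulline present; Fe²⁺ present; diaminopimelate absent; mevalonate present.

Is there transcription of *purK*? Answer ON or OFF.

ON

Citrulline is present, so PurC is active.
Fe²⁺ is present, so FenF is active.
Diaminopimelate is absent, so YilM is active.
With repressor FenF bound, *lomJ* is not transcribed.
So LomJ is not produced.
With no repressor bound, *mibH* is transcribed.
So MibH is produced and active.
cAMP is absent, so IrpH is inactive.
Required activator IrpH is absent, so *fenC* is not transcribed.
So FenC is not produced.
Quinate is absent, so CilJ is inactive.
No repressor is bound and PurC is active, so *purK* is transcribed.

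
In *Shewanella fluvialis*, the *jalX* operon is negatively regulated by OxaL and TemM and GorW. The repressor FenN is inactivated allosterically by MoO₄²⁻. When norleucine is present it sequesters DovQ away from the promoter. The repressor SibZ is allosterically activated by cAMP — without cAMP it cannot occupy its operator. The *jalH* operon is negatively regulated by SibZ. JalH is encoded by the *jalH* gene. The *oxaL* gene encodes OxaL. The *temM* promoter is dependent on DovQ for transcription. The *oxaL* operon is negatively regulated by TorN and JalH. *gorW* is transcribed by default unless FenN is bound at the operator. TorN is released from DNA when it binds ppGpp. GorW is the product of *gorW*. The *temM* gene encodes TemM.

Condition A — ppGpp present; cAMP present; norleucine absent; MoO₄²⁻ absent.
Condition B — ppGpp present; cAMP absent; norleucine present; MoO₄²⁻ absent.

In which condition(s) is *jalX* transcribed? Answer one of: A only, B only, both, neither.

Condition A:
ppGpp is present, so TorN is inactive.
cAMP is present, so SibZ is active.
With repressor SibZ bound, *jalH* is not transcribed.
So JalH is not produced.
With no repressor bound, *oxaL* is transcribed.
So OxaL is produced and active.
Norleucine is absent, so DovQ is active.
No repressor is bound and DovQ is active, so *temM* is transcribed.
So TemM is produced and active.
MoO₄²⁻ is absent, so FenN is active.
With repressor FenN bound, *gorW* is not transcribed.
So GorW is not produced.
With repressor OxaL bound, *jalX* is not transcribed.
→ *jalX* is OFF in A.
Condition B:
ppGpp is present, so TorN is inactive.
cAMP is absent, so SibZ is inactive.
With no repressor bound, *jalH* is transcribed.
So JalH is produced and active.
With repressor JalH bound, *oxaL* is not transcribed.
So OxaL is not produced.
Norleucine is present, so DovQ is inactive.
Required activator DovQ is absent, so *temM* is not transcribed.
So TemM is not produced.
MoO₄²⁻ is absent, so FenN is active.
With repressor FenN bound, *gorW* is not transcribed.
So GorW is not produced.
With no repressor bound, *jalX* is transcribed.
→ *jalX* is ON in B.

B only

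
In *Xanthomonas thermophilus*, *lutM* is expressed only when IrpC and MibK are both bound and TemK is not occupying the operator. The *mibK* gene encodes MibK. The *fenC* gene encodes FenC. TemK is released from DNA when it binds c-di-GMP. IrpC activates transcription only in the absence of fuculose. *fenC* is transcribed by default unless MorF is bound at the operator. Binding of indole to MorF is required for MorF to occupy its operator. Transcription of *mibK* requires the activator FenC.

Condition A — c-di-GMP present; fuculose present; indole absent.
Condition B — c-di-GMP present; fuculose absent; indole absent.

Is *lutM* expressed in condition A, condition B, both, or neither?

B only

Condition A:
c-di-GMP is present, so TemK is inactive.
Fuculose is present, so IrpC is inactive.
Indole is absent, so MorF is inactive.
With no repressor bound, *fenC* is transcribed.
So FenC is produced and active.
No repressor is bound and FenC is active, so *mibK* is transcribed.
So MibK is produced and active.
Required activator IrpC is absent, so *lutM* is not transcribed.
→ *lutM* is OFF in A.
Condition B:
c-di-GMP is present, so TemK is inactive.
Fuculose is absent, so IrpC is active.
Indole is absent, so MorF is inactive.
With no repressor bound, *fenC* is transcribed.
So FenC is produced and active.
No repressor is bound and FenC is active, so *mibK* is transcribed.
So MibK is produced and active.
No repressor is bound and IrpC and MibK are active, so *lutM* is transcribed.
→ *lutM* is ON in B.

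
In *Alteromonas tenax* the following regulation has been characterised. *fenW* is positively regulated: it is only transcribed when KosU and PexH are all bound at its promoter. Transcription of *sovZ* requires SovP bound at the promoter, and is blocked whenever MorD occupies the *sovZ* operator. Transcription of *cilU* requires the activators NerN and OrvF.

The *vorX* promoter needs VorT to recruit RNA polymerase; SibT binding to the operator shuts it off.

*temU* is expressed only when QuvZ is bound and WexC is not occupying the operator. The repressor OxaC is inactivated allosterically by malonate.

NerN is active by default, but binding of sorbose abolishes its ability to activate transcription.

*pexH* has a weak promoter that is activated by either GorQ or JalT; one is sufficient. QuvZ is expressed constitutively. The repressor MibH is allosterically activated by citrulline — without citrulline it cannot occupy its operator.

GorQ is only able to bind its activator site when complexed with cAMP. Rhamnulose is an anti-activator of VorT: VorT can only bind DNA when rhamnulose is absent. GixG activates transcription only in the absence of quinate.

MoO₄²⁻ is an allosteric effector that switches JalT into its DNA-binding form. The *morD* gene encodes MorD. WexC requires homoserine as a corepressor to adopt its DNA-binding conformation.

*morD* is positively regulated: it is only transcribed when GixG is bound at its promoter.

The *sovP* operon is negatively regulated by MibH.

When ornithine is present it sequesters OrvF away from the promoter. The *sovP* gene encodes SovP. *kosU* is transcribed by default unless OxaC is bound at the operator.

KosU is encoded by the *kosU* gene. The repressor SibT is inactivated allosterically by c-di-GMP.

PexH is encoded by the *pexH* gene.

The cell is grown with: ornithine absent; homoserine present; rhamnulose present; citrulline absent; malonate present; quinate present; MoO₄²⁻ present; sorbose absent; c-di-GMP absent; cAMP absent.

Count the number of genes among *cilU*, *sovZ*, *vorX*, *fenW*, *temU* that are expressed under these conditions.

3

Sorbose is absent, so NerN is active.
Ornithine is absent, so OrvF is active.
No repressor is bound and NerN and OrvF are active, so *cilU* is transcribed.
→ *cilU* is ON.
Quinate is present, so GixG is inactive.
Required activator GixG is absent, so *morD* is not transcribed.
So MorD is not produced.
Citrulline is absent, so MibH is inactive.
With no repressor bound, *sovP* is transcribed.
So SovP is produced and active.
No repressor is bound and SovP is active, so *sovZ* is transcribed.
→ *sovZ* is ON.
c-di-GMP is absent, so SibT is active.
Rhamnulose is present, so VorT is inactive.
With repressor SibT bound, *vorX* is not transcribed.
→ *vorX* is OFF.
Malonate is present, so OxaC is inactive.
With no repressor bound, *kosU* is transcribed.
So KosU is produced and active.
cAMP is absent, so GorQ is inactive.
MoO₄²⁻ is present, so JalT is active.
Activator JalT is present, so *pexH* is transcribed.
So PexH is produced and active.
No repressor is bound and KosU and PexH are active, so *fenW* is transcribed.
→ *fenW* is ON.
QuvZ is produced constitutively and is active.
Homoserine is present, so WexC is active.
With repressor WexC bound, *temU* is not transcribed.
→ *temU* is OFF.
3 of the 5 genes are transcribed.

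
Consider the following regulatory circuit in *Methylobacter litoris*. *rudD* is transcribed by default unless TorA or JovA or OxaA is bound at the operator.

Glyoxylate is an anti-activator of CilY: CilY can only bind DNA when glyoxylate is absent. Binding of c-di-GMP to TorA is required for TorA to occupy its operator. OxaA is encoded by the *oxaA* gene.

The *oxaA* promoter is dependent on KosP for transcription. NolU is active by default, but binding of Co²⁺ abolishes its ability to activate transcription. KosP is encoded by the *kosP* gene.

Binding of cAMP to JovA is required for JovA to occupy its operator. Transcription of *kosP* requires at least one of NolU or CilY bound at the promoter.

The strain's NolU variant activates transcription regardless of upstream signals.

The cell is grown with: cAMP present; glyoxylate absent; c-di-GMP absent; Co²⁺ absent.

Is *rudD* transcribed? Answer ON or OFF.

OFF

c-di-GMP is absent, so TorA is inactive.
cAMP is present, so JovA is active.
NolU is constitutively active in this strain.
Glyoxylate is absent, so CilY is active.
Activator NolU is present, so *kosP* is transcribed.
So KosP is produced and active.
No repressor is bound and KosP is active, so *oxaA* is transcribed.
So OxaA is produced and active.
With repressor JovA bound, *rudD* is not transcribed.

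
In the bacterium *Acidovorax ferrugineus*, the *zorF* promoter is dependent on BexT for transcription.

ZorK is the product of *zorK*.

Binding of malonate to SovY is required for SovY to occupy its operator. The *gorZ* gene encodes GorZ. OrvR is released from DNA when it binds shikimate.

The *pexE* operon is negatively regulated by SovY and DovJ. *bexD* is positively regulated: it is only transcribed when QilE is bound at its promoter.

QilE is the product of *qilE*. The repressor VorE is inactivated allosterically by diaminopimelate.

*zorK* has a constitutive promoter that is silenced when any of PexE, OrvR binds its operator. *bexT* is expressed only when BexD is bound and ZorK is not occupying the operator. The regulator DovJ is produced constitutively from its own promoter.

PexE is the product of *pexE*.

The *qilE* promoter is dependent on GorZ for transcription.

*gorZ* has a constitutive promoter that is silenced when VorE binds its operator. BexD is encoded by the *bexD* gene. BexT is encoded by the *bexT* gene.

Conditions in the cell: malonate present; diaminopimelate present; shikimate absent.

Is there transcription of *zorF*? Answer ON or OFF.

ON

Diaminopimelate is present, so VorE is inactive.
With no repressor bound, *gorZ* is transcribed.
So GorZ is produced and active.
No repressor is bound and GorZ is active, so *qilE* is transcribed.
So QilE is produced and active.
No repressor is bound and QilE is active, so *bexD* is transcribed.
So BexD is produced and active.
Malonate is present, so SovY is active.
DovJ is produced constitutively and is active.
With repressor SovY bound, *pexE* is not transcribed.
So PexE is not produced.
Shikimate is absent, so OrvR is active.
With repressor OrvR bound, *zorK* is not transcribed.
So ZorK is not produced.
No repressor is bound and BexD is active, so *bexT* is transcribed.
So BexT is produced and active.
No repressor is bound and BexT is active, so *zorF* is transcribed.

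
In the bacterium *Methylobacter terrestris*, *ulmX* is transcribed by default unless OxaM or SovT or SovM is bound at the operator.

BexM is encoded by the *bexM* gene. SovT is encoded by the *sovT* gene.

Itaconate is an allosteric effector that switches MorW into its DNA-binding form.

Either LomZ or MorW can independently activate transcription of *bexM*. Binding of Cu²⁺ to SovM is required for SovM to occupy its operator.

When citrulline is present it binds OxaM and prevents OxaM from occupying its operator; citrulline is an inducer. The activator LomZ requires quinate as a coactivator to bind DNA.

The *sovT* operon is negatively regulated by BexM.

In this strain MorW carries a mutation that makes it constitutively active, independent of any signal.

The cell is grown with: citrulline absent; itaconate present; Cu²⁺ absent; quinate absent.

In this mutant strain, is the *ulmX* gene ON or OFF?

Citrulline is absent, so OxaM is active.
Quinate is absent, so LomZ is inactive.
MorW is constitutively active in this strain.
Activator MorW is present, so *bexM* is transcribed.
So BexM is produced and active.
With repressor BexM bound, *sovT* is not transcribed.
So SovT is not produced.
Cu²⁺ is absent, so SovM is inactive.
With repressor OxaM bound, *ulmX* is not transcribed.

OFF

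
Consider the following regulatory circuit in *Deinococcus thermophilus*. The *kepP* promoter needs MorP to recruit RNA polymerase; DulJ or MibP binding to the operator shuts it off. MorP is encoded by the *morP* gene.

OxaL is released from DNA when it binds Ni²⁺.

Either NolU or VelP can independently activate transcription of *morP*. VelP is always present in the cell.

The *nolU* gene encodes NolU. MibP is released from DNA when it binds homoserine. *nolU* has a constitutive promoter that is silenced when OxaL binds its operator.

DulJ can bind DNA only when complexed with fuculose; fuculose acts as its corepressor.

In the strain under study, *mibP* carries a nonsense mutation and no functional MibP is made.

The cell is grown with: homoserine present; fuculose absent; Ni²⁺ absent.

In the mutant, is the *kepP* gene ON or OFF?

ON

Fuculose is absent, so DulJ is inactive.
Ni²⁺ is absent, so OxaL is active.
With repressor OxaL bound, *nolU* is not transcribed.
So NolU is not produced.
VelP is produced constitutively and is active.
Activator VelP is present, so *morP* is transcribed.
So MorP is produced and active.
MibP is non-functional in this strain, so it has no effect.
No repressor is bound and MorP is active, so *kepP* is transcribed.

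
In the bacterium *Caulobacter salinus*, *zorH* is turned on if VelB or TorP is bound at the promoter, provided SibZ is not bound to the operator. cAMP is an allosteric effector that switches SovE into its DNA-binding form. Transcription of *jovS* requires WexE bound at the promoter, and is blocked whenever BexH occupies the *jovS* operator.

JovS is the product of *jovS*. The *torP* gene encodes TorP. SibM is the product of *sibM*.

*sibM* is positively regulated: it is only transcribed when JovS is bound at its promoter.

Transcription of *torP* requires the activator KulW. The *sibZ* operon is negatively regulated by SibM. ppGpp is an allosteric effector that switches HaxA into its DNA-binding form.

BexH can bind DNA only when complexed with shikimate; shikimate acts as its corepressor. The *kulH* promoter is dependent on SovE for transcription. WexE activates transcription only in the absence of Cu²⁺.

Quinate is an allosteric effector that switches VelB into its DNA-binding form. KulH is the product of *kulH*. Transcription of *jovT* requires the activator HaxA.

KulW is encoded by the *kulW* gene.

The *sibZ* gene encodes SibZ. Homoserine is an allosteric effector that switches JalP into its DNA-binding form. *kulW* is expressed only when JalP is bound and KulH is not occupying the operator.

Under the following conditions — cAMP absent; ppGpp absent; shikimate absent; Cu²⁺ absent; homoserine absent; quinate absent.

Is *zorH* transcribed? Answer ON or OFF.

Quinate is absent, so VelB is inactive.
Cu²⁺ is absent, so WexE is active.
Shikimate is absent, so BexH is inactive.
No repressor is bound and WexE is active, so *jovS* is transcribed.
So JovS is produced and active.
No repressor is bound and JovS is active, so *sibM* is transcribed.
So SibM is produced and active.
With repressor SibM bound, *sibZ* is not transcribed.
So SibZ is not produced.
cAMP is absent, so SovE is inactive.
Required activator SovE is absent, so *kulH* is not transcribed.
So KulH is not produced.
Homoserine is absent, so JalP is inactive.
Required activator JalP is absent, so *kulW* is not transcribed.
So KulW is not produced.
Required activator KulW is absent, so *torP* is not transcribed.
So TorP is not produced.
No activator is available at the *zorH* promoter, so *zorH* is not transcribed.

OFF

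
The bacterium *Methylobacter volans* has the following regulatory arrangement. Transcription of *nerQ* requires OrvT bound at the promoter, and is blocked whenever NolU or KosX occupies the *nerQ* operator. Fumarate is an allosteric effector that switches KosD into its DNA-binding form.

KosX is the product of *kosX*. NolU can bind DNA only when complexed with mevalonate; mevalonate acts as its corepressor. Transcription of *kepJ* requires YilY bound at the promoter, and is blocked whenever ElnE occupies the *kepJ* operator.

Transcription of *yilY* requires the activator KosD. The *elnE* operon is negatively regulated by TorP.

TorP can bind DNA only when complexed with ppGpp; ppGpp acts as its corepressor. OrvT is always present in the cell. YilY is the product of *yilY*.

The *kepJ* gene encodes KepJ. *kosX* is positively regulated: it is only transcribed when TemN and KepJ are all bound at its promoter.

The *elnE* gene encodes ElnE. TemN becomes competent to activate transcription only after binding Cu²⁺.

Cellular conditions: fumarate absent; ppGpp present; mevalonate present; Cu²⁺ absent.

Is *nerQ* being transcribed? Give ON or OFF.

Mevalonate is present, so NolU is active.
Cu²⁺ is absent, so TemN is inactive.
ppGpp is present, so TorP is active.
With repressor TorP bound, *elnE* is not transcribed.
So ElnE is not produced.
Fumarate is absent, so KosD is inactive.
Required activator KosD is absent, so *yilY* is not transcribed.
So YilY is not produced.
Required activator YilY is absent, so *kepJ* is not transcribed.
So KepJ is not produced.
Required activator TemN is absent, so *kosX* is not transcribed.
So KosX is not produced.
OrvT is produced constitutively and is active.
With repressor NolU bound, *nerQ* is not transcribed.

OFF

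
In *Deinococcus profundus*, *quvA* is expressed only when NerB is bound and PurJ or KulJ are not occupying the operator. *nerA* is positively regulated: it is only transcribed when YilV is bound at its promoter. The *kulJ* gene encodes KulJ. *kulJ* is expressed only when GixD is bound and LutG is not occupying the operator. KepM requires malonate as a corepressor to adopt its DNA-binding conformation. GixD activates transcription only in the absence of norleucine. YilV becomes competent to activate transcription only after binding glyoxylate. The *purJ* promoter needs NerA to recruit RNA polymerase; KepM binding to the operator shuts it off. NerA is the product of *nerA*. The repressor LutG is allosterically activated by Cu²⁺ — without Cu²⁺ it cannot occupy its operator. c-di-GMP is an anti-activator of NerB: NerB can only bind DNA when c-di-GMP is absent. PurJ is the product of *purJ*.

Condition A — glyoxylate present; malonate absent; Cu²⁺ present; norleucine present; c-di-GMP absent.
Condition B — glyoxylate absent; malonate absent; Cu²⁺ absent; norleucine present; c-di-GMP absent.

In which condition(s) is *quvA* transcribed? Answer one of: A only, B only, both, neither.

Condition A:
Glyoxylate is present, so YilV is active.
No repressor is bound and YilV is active, so *nerA* is transcribed.
So NerA is produced and active.
Malonate is absent, so KepM is inactive.
No repressor is bound and NerA is active, so *purJ* is transcribed.
So PurJ is produced and active.
Cu²⁺ is present, so LutG is active.
Norleucine is present, so GixD is inactive.
With repressor LutG bound, *kulJ* is not transcribed.
So KulJ is not produced.
c-di-GMP is absent, so NerB is active.
With repressor PurJ bound, *quvA* is not transcribed.
→ *quvA* is OFF in A.
Condition B:
Glyoxylate is absent, so YilV is inactive.
Required activator YilV is absent, so *nerA* is not transcribed.
So NerA is not produced.
Malonate is absent, so KepM is inactive.
Required activator NerA is absent, so *purJ* is not transcribed.
So PurJ is not produced.
Cu²⁺ is absent, so LutG is inactive.
Norleucine is present, so GixD is inactive.
Required activator GixD is absent, so *kulJ* is not transcribed.
So KulJ is not produced.
c-di-GMP is absent, so NerB is active.
No repressor is bound and NerB is active, so *quvA* is transcribed.
→ *quvA* is ON in B.

B only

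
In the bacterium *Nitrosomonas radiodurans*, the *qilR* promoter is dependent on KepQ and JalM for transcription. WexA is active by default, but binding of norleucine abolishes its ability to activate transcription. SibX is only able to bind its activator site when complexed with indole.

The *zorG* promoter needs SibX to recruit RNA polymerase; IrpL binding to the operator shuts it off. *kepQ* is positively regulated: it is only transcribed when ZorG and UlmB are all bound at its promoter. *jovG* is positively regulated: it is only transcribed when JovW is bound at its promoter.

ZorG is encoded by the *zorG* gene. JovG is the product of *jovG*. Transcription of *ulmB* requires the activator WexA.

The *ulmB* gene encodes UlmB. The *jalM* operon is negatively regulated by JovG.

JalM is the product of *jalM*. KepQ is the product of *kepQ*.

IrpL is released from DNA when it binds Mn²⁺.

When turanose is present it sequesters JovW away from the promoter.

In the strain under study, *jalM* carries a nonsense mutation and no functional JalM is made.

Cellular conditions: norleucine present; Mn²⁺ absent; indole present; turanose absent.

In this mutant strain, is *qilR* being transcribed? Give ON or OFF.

Mn²⁺ is absent, so IrpL is active.
Indole is present, so SibX is active.
With repressor IrpL bound, *zorG* is not transcribed.
So ZorG is not produced.
Norleucine is present, so WexA is inactive.
Required activator WexA is absent, so *ulmB* is not transcribed.
So UlmB is not produced.
Required activator ZorG is absent, so *kepQ* is not transcribed.
So KepQ is not produced.
JalM is non-functional in this strain, so it has no effect.
Required activator KepQ is absent, so *qilR* is not transcribed.

OFF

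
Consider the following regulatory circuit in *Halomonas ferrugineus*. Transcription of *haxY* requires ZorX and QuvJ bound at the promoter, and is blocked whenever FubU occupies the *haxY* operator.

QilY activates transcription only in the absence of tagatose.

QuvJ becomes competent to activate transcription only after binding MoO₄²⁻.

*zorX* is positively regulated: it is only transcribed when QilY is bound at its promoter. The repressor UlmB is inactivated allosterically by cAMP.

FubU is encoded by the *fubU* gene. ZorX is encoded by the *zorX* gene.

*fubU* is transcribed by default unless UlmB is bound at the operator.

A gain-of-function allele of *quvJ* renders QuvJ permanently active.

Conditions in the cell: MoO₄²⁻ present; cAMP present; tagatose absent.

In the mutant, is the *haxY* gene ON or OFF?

OFF

Tagatose is absent, so QilY is active.
No repressor is bound and QilY is active, so *zorX* is transcribed.
So ZorX is produced and active.
cAMP is present, so UlmB is inactive.
With no repressor bound, *fubU* is transcribed.
So FubU is produced and active.
QuvJ is constitutively active in this strain.
With repressor FubU bound, *haxY* is not transcribed.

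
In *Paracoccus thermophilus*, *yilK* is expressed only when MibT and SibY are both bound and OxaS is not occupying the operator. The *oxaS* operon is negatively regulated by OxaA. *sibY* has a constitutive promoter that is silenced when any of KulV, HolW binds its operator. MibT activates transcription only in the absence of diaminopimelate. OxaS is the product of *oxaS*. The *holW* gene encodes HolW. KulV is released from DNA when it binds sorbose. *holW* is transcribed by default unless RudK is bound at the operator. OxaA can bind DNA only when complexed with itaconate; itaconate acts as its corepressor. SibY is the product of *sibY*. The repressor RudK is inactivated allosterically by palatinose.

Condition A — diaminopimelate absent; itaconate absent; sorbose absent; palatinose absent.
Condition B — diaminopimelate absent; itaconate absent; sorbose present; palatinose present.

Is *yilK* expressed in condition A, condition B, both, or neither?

Condition A:
Diaminopimelate is absent, so MibT is active.
Itaconate is absent, so OxaA is inactive.
With no repressor bound, *oxaS* is transcribed.
So OxaS is produced and active.
Sorbose is absent, so KulV is active.
Palatinose is absent, so RudK is active.
With repressor RudK bound, *holW* is not transcribed.
So HolW is not produced.
With repressor KulV bound, *sibY* is not transcribed.
So SibY is not produced.
With repressor OxaS bound, *yilK* is not transcribed.
→ *yilK* is OFF in A.
Condition B:
Diaminopimelate is absent, so MibT is active.
Itaconate is absent, so OxaA is inactive.
With no repressor bound, *oxaS* is transcribed.
So OxaS is produced and active.
Sorbose is present, so KulV is inactive.
Palatinose is present, so RudK is inactive.
With no repressor bound, *holW* is transcribed.
So HolW is produced and active.
With repressor HolW bound, *sibY* is not transcribed.
So SibY is not produced.
With repressor OxaS bound, *yilK* is not transcribed.
→ *yilK* is OFF in B.

neither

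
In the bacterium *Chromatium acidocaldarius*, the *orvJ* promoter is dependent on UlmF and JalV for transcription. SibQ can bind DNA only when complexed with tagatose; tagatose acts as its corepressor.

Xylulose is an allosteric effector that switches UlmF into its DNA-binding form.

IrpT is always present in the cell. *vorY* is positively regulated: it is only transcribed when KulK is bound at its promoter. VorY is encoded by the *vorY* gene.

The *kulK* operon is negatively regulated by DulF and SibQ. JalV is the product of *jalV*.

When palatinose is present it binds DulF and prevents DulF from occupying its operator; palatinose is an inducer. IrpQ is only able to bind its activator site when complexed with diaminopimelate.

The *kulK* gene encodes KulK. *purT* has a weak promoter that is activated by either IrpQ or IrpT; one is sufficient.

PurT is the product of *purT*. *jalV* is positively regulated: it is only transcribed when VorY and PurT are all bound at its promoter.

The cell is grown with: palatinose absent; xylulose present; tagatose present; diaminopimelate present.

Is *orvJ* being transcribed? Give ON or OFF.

OFF

Xylulose is present, so UlmF is active.
Palatinose is absent, so DulF is active.
Tagatose is present, so SibQ is active.
With repressor DulF bound, *kulK* is not transcribed.
So KulK is not produced.
Required activator KulK is absent, so *vorY* is not transcribed.
So VorY is not produced.
Diaminopimelate is present, so IrpQ is active.
IrpT is produced constitutively and is active.
Activator IrpQ is present, so *purT* is transcribed.
So PurT is produced and active.
Required activator VorY is absent, so *jalV* is not transcribed.
So JalV is not produced.
Required activator JalV is absent, so *orvJ* is not transcribed.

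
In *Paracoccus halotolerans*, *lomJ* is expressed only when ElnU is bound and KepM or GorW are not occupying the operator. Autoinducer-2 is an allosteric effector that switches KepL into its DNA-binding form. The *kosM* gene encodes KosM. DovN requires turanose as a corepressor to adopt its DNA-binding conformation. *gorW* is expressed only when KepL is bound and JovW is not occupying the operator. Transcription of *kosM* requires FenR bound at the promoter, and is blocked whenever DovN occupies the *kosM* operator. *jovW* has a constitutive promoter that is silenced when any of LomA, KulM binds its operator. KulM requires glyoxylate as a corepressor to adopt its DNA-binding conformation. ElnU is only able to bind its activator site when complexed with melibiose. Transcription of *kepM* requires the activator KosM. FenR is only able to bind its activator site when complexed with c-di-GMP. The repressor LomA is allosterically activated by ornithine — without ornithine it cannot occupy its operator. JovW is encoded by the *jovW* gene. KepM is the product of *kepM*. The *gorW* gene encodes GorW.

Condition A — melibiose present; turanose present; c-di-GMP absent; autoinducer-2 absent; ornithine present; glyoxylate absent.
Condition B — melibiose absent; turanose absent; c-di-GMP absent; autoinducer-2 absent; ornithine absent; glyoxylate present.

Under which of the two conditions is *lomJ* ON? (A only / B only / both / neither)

Condition A:
Melibiose is present, so ElnU is active.
Turanose is present, so DovN is active.
c-di-GMP is absent, so FenR is inactive.
With repressor DovN bound, *kosM* is not transcribed.
So KosM is not produced.
Required activator KosM is absent, so *kepM* is not transcribed.
So KepM is not produced.
Autoinducer-2 is absent, so KepL is inactive.
Ornithine is present, so LomA is active.
Glyoxylate is absent, so KulM is inactive.
With repressor LomA bound, *jovW* is not transcribed.
So JovW is not produced.
Required activator KepL is absent, so *gorW* is not transcribed.
So GorW is not produced.
No repressor is bound and ElnU is active, so *lomJ* is transcribed.
→ *lomJ* is ON in A.
Condition B:
Melibiose is absent, so ElnU is inactive.
Turanose is absent, so DovN is inactive.
c-di-GMP is absent, so FenR is inactive.
Required activator FenR is absent, so *kosM* is not transcribed.
So KosM is not produced.
Required activator KosM is absent, so *kepM* is not transcribed.
So KepM is not produced.
Autoinducer-2 is absent, so KepL is inactive.
Ornithine is absent, so LomA is inactive.
Glyoxylate is present, so KulM is active.
With repressor KulM bound, *jovW* is not transcribed.
So JovW is not produced.
Required activator KepL is absent, so *gorW* is not transcribed.
So GorW is not produced.
Required activator ElnU is absent, so *lomJ* is not transcribed.
→ *lomJ* is OFF in B.

A only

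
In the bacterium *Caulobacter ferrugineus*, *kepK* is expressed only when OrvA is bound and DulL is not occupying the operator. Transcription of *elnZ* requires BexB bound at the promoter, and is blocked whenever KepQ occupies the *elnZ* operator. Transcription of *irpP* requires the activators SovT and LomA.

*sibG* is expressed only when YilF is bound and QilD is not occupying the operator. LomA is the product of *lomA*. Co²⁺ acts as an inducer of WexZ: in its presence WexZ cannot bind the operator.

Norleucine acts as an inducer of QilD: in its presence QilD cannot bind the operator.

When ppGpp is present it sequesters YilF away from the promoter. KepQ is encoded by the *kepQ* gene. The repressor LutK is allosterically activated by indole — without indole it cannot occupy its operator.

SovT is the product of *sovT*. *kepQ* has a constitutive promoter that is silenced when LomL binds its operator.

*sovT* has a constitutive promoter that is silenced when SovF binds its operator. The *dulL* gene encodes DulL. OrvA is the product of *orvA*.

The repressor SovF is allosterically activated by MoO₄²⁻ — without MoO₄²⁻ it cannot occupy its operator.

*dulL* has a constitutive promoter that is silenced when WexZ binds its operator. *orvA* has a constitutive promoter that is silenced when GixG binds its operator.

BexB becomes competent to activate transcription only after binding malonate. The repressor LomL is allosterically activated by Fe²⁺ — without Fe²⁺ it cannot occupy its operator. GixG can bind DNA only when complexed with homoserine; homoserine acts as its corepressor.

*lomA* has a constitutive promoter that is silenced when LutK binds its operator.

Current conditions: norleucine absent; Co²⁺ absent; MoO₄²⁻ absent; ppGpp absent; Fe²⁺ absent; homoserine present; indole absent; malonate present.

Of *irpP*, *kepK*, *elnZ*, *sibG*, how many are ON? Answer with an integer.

MoO₄²⁻ is absent, so SovF is inactive.
With no repressor bound, *sovT* is transcribed.
So SovT is produced and active.
Indole is absent, so LutK is inactive.
With no repressor bound, *lomA* is transcribed.
So LomA is produced and active.
No repressor is bound and SovT and LomA are active, so *irpP* is transcribed.
→ *irpP* is ON.
Homoserine is present, so GixG is active.
With repressor GixG bound, *orvA* is not transcribed.
So OrvA is not produced.
Co²⁺ is absent, so WexZ is active.
With repressor WexZ bound, *dulL* is not transcribed.
So DulL is not produced.
Required activator OrvA is absent, so *kepK* is not transcribed.
→ *kepK* is OFF.
Fe²⁺ is absent, so LomL is inactive.
With no repressor bound, *kepQ* is transcribed.
So KepQ is produced and active.
Malonate is present, so BexB is active.
With repressor KepQ bound, *elnZ* is not transcribed.
→ *elnZ* is OFF.
Norleucine is absent, so QilD is active.
ppGpp is absent, so YilF is active.
With repressor QilD bound, *sibG* is not transcribed.
→ *sibG* is OFF.
1 of the 4 genes is transcribed.

1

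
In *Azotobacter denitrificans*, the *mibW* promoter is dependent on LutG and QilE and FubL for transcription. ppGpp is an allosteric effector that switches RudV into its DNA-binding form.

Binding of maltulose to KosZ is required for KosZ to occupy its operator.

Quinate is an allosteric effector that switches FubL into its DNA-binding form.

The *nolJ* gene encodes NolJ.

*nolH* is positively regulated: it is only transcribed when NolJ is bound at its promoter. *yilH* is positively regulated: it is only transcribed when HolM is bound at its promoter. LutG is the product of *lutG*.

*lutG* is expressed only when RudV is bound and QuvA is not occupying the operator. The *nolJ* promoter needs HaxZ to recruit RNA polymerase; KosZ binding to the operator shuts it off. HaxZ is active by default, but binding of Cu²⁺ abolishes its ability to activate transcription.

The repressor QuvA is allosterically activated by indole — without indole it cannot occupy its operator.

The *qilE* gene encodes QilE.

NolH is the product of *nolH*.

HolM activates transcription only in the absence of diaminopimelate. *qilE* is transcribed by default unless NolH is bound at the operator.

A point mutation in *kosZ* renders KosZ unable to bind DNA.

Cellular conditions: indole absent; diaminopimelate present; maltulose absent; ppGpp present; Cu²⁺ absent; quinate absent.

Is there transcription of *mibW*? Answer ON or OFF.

OFF

ppGpp is present, so RudV is active.
Indole is absent, so QuvA is inactive.
No repressor is bound and RudV is active, so *lutG* is transcribed.
So LutG is produced and active.
Cu²⁺ is absent, so HaxZ is active.
KosZ is non-functional in this strain, so it has no effect.
No repressor is bound and HaxZ is active, so *nolJ* is transcribed.
So NolJ is produced and active.
No repressor is bound and NolJ is active, so *nolH* is transcribed.
So NolH is produced and active.
With repressor NolH bound, *qilE* is not transcribed.
So QilE is not produced.
Quinate is absent, so FubL is inactive.
Required activator QilE is absent, so *mibW* is not transcribed.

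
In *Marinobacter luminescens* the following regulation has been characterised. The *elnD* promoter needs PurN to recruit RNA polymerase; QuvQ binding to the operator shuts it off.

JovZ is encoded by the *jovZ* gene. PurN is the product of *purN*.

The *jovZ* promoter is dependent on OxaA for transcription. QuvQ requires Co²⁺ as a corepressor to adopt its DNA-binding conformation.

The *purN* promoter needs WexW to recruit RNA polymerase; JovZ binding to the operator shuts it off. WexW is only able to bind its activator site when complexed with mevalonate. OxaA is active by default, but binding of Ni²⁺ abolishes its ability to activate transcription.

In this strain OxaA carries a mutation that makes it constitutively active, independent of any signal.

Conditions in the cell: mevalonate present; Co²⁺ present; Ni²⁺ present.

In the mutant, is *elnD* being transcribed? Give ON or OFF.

OFF

Mevalonate is present, so WexW is active.
OxaA is constitutively active in this strain.
No repressor is bound and OxaA is active, so *jovZ* is transcribed.
So JovZ is produced and active.
With repressor JovZ bound, *purN* is not transcribed.
So PurN is not produced.
Co²⁺ is present, so QuvQ is active.
With repressor QuvQ bound, *elnD* is not transcribed.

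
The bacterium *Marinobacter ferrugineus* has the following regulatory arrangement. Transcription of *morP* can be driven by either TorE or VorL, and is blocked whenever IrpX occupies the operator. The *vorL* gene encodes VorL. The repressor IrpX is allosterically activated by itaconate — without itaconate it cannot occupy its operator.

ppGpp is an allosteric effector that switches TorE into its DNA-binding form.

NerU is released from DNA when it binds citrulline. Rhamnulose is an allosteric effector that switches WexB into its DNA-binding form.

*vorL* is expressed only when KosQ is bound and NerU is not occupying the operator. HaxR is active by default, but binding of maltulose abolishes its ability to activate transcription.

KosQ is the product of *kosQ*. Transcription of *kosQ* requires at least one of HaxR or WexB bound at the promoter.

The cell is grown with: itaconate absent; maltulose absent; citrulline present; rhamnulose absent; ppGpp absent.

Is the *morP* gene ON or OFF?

ppGpp is absent, so TorE is inactive.
Maltulose is absent, so HaxR is active.
Rhamnulose is absent, so WexB is inactive.
Activator HaxR is present, so *kosQ* is transcribed.
So KosQ is produced and active.
Citrulline is present, so NerU is inactive.
No repressor is bound and KosQ is active, so *vorL* is transcribed.
So VorL is produced and active.
Itaconate is absent, so IrpX is inactive.
Activator VorL is present, so *morP* is transcribed.

ON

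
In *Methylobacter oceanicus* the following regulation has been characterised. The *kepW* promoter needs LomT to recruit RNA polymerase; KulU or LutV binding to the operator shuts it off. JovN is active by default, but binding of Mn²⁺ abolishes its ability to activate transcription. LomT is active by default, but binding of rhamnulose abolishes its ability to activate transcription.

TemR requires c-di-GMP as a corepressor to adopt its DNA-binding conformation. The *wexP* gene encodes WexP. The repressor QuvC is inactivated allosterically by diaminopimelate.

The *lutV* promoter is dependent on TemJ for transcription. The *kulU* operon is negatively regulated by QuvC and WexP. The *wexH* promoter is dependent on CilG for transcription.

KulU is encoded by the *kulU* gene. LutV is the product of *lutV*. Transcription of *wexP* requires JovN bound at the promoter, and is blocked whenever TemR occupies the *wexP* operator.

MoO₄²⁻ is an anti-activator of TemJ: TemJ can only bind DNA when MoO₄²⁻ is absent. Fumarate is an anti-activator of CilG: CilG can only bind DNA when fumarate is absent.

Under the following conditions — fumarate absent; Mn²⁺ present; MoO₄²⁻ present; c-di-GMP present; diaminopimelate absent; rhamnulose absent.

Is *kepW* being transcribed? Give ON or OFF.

ON

Diaminopimelate is absent, so QuvC is active.
c-di-GMP is present, so TemR is active.
Mn²⁺ is present, so JovN is inactive.
With repressor TemR bound, *wexP* is not transcribed.
So WexP is not produced.
With repressor QuvC bound, *kulU* is not transcribed.
So KulU is not produced.
MoO₄²⁻ is present, so TemJ is inactive.
Required activator TemJ is absent, so *lutV* is not transcribed.
So LutV is not produced.
Rhamnulose is absent, so LomT is active.
No repressor is bound and LomT is active, so *kepW* is transcribed.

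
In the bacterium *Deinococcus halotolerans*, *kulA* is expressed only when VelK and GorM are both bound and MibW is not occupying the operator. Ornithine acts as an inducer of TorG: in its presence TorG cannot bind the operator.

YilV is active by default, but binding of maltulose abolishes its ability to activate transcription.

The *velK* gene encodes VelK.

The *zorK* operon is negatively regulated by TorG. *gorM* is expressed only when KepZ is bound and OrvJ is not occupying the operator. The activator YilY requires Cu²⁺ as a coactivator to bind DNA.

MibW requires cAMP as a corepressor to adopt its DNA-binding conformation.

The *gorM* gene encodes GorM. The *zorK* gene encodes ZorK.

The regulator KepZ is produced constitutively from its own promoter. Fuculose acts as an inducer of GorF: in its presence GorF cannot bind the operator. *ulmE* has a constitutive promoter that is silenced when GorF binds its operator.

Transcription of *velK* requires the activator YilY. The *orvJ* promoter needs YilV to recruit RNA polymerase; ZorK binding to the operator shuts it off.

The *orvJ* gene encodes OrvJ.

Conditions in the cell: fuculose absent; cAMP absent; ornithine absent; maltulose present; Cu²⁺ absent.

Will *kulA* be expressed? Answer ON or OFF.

OFF

cAMP is absent, so MibW is inactive.
Cu²⁺ is absent, so YilY is inactive.
Required activator YilY is absent, so *velK* is not transcribed.
So VelK is not produced.
Maltulose is present, so YilV is inactive.
Ornithine is absent, so TorG is active.
With repressor TorG bound, *zorK* is not transcribed.
So ZorK is not produced.
Required activator YilV is absent, so *orvJ* is not transcribed.
So OrvJ is not produced.
KepZ is produced constitutively and is active.
No repressor is bound and KepZ is active, so *gorM* is transcribed.
So GorM is produced and active.
Required activator VelK is absent, so *kulA* is not transcribed.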